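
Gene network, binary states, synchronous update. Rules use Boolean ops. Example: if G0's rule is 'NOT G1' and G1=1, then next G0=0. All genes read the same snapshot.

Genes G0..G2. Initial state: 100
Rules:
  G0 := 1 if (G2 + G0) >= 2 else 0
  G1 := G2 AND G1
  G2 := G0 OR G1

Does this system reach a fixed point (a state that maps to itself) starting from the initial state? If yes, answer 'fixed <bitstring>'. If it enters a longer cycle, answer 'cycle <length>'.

Step 0: 100
Step 1: G0=(0+1>=2)=0 G1=G2&G1=0&0=0 G2=G0|G1=1|0=1 -> 001
Step 2: G0=(1+0>=2)=0 G1=G2&G1=1&0=0 G2=G0|G1=0|0=0 -> 000
Step 3: G0=(0+0>=2)=0 G1=G2&G1=0&0=0 G2=G0|G1=0|0=0 -> 000
Fixed point reached at step 2: 000

Answer: fixed 000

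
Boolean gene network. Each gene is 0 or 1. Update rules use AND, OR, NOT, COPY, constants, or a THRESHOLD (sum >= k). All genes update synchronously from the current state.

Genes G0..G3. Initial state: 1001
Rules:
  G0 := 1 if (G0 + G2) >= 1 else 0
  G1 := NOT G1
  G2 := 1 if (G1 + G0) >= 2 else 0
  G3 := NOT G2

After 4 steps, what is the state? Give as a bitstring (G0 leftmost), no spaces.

Step 1: G0=(1+0>=1)=1 G1=NOT G1=NOT 0=1 G2=(0+1>=2)=0 G3=NOT G2=NOT 0=1 -> 1101
Step 2: G0=(1+0>=1)=1 G1=NOT G1=NOT 1=0 G2=(1+1>=2)=1 G3=NOT G2=NOT 0=1 -> 1011
Step 3: G0=(1+1>=1)=1 G1=NOT G1=NOT 0=1 G2=(0+1>=2)=0 G3=NOT G2=NOT 1=0 -> 1100
Step 4: G0=(1+0>=1)=1 G1=NOT G1=NOT 1=0 G2=(1+1>=2)=1 G3=NOT G2=NOT 0=1 -> 1011

1011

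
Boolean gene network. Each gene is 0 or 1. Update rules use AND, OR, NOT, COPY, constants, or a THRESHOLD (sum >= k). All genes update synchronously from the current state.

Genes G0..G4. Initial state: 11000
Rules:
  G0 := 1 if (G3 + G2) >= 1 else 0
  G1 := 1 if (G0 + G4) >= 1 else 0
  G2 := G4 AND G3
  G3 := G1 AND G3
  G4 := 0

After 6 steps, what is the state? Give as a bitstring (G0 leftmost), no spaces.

Step 1: G0=(0+0>=1)=0 G1=(1+0>=1)=1 G2=G4&G3=0&0=0 G3=G1&G3=1&0=0 G4=0(const) -> 01000
Step 2: G0=(0+0>=1)=0 G1=(0+0>=1)=0 G2=G4&G3=0&0=0 G3=G1&G3=1&0=0 G4=0(const) -> 00000
Step 3: G0=(0+0>=1)=0 G1=(0+0>=1)=0 G2=G4&G3=0&0=0 G3=G1&G3=0&0=0 G4=0(const) -> 00000
Step 4: G0=(0+0>=1)=0 G1=(0+0>=1)=0 G2=G4&G3=0&0=0 G3=G1&G3=0&0=0 G4=0(const) -> 00000
Step 5: G0=(0+0>=1)=0 G1=(0+0>=1)=0 G2=G4&G3=0&0=0 G3=G1&G3=0&0=0 G4=0(const) -> 00000
Step 6: G0=(0+0>=1)=0 G1=(0+0>=1)=0 G2=G4&G3=0&0=0 G3=G1&G3=0&0=0 G4=0(const) -> 00000

00000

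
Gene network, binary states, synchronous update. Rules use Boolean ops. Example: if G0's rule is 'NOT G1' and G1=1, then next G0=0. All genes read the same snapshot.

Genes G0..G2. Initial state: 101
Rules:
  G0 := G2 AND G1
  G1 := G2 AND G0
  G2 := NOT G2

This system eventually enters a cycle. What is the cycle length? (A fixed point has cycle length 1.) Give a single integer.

Step 0: 101
Step 1: G0=G2&G1=1&0=0 G1=G2&G0=1&1=1 G2=NOT G2=NOT 1=0 -> 010
Step 2: G0=G2&G1=0&1=0 G1=G2&G0=0&0=0 G2=NOT G2=NOT 0=1 -> 001
Step 3: G0=G2&G1=1&0=0 G1=G2&G0=1&0=0 G2=NOT G2=NOT 1=0 -> 000
Step 4: G0=G2&G1=0&0=0 G1=G2&G0=0&0=0 G2=NOT G2=NOT 0=1 -> 001
State from step 4 equals state from step 2 -> cycle length 2

Answer: 2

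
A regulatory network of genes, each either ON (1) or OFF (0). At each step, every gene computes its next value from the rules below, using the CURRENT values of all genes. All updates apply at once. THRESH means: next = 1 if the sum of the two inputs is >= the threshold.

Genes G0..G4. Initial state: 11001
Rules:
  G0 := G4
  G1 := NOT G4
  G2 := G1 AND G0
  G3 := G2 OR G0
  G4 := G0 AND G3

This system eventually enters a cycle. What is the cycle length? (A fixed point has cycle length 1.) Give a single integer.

Step 0: 11001
Step 1: G0=G4=1 G1=NOT G4=NOT 1=0 G2=G1&G0=1&1=1 G3=G2|G0=0|1=1 G4=G0&G3=1&0=0 -> 10110
Step 2: G0=G4=0 G1=NOT G4=NOT 0=1 G2=G1&G0=0&1=0 G3=G2|G0=1|1=1 G4=G0&G3=1&1=1 -> 01011
Step 3: G0=G4=1 G1=NOT G4=NOT 1=0 G2=G1&G0=1&0=0 G3=G2|G0=0|0=0 G4=G0&G3=0&1=0 -> 10000
Step 4: G0=G4=0 G1=NOT G4=NOT 0=1 G2=G1&G0=0&1=0 G3=G2|G0=0|1=1 G4=G0&G3=1&0=0 -> 01010
Step 5: G0=G4=0 G1=NOT G4=NOT 0=1 G2=G1&G0=1&0=0 G3=G2|G0=0|0=0 G4=G0&G3=0&1=0 -> 01000
Step 6: G0=G4=0 G1=NOT G4=NOT 0=1 G2=G1&G0=1&0=0 G3=G2|G0=0|0=0 G4=G0&G3=0&0=0 -> 01000
State from step 6 equals state from step 5 -> cycle length 1

Answer: 1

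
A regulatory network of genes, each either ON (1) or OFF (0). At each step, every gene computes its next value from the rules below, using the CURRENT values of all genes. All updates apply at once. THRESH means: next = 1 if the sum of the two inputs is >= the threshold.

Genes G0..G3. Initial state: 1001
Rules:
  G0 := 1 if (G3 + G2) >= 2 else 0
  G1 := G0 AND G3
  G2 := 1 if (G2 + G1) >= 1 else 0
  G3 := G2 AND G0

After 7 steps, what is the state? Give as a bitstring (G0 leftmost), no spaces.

Step 1: G0=(1+0>=2)=0 G1=G0&G3=1&1=1 G2=(0+0>=1)=0 G3=G2&G0=0&1=0 -> 0100
Step 2: G0=(0+0>=2)=0 G1=G0&G3=0&0=0 G2=(0+1>=1)=1 G3=G2&G0=0&0=0 -> 0010
Step 3: G0=(0+1>=2)=0 G1=G0&G3=0&0=0 G2=(1+0>=1)=1 G3=G2&G0=1&0=0 -> 0010
Step 4: G0=(0+1>=2)=0 G1=G0&G3=0&0=0 G2=(1+0>=1)=1 G3=G2&G0=1&0=0 -> 0010
Step 5: G0=(0+1>=2)=0 G1=G0&G3=0&0=0 G2=(1+0>=1)=1 G3=G2&G0=1&0=0 -> 0010
Step 6: G0=(0+1>=2)=0 G1=G0&G3=0&0=0 G2=(1+0>=1)=1 G3=G2&G0=1&0=0 -> 0010
Step 7: G0=(0+1>=2)=0 G1=G0&G3=0&0=0 G2=(1+0>=1)=1 G3=G2&G0=1&0=0 -> 0010

0010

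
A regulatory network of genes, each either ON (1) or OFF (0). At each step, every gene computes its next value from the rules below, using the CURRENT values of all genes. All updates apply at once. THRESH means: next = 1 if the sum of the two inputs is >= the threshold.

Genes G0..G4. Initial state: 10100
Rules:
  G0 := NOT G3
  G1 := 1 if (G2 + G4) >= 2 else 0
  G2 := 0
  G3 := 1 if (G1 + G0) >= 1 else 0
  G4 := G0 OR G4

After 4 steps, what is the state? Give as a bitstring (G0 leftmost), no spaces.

Step 1: G0=NOT G3=NOT 0=1 G1=(1+0>=2)=0 G2=0(const) G3=(0+1>=1)=1 G4=G0|G4=1|0=1 -> 10011
Step 2: G0=NOT G3=NOT 1=0 G1=(0+1>=2)=0 G2=0(const) G3=(0+1>=1)=1 G4=G0|G4=1|1=1 -> 00011
Step 3: G0=NOT G3=NOT 1=0 G1=(0+1>=2)=0 G2=0(const) G3=(0+0>=1)=0 G4=G0|G4=0|1=1 -> 00001
Step 4: G0=NOT G3=NOT 0=1 G1=(0+1>=2)=0 G2=0(const) G3=(0+0>=1)=0 G4=G0|G4=0|1=1 -> 10001

10001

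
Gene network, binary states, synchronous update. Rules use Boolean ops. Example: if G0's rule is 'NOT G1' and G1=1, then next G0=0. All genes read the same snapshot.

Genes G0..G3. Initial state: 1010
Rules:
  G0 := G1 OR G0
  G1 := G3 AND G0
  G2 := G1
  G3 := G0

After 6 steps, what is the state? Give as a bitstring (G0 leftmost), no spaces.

Step 1: G0=G1|G0=0|1=1 G1=G3&G0=0&1=0 G2=G1=0 G3=G0=1 -> 1001
Step 2: G0=G1|G0=0|1=1 G1=G3&G0=1&1=1 G2=G1=0 G3=G0=1 -> 1101
Step 3: G0=G1|G0=1|1=1 G1=G3&G0=1&1=1 G2=G1=1 G3=G0=1 -> 1111
Step 4: G0=G1|G0=1|1=1 G1=G3&G0=1&1=1 G2=G1=1 G3=G0=1 -> 1111
Step 5: G0=G1|G0=1|1=1 G1=G3&G0=1&1=1 G2=G1=1 G3=G0=1 -> 1111
Step 6: G0=G1|G0=1|1=1 G1=G3&G0=1&1=1 G2=G1=1 G3=G0=1 -> 1111

1111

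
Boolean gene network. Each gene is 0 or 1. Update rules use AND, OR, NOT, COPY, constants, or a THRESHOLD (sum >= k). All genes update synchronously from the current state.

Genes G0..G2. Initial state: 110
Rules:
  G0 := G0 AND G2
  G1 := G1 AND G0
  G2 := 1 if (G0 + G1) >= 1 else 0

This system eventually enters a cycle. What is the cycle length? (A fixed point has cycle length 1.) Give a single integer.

Answer: 1

Derivation:
Step 0: 110
Step 1: G0=G0&G2=1&0=0 G1=G1&G0=1&1=1 G2=(1+1>=1)=1 -> 011
Step 2: G0=G0&G2=0&1=0 G1=G1&G0=1&0=0 G2=(0+1>=1)=1 -> 001
Step 3: G0=G0&G2=0&1=0 G1=G1&G0=0&0=0 G2=(0+0>=1)=0 -> 000
Step 4: G0=G0&G2=0&0=0 G1=G1&G0=0&0=0 G2=(0+0>=1)=0 -> 000
State from step 4 equals state from step 3 -> cycle length 1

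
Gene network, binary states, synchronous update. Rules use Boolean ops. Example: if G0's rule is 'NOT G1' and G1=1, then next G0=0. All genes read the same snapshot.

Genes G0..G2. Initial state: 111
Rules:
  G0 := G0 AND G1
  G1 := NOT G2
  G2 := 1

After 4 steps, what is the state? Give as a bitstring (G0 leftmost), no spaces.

Step 1: G0=G0&G1=1&1=1 G1=NOT G2=NOT 1=0 G2=1(const) -> 101
Step 2: G0=G0&G1=1&0=0 G1=NOT G2=NOT 1=0 G2=1(const) -> 001
Step 3: G0=G0&G1=0&0=0 G1=NOT G2=NOT 1=0 G2=1(const) -> 001
Step 4: G0=G0&G1=0&0=0 G1=NOT G2=NOT 1=0 G2=1(const) -> 001

001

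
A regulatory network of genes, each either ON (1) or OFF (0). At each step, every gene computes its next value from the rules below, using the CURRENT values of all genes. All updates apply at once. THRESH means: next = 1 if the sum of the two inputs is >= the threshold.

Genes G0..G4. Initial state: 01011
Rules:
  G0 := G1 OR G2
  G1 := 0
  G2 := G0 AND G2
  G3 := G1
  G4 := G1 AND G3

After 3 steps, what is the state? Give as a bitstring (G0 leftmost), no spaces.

Step 1: G0=G1|G2=1|0=1 G1=0(const) G2=G0&G2=0&0=0 G3=G1=1 G4=G1&G3=1&1=1 -> 10011
Step 2: G0=G1|G2=0|0=0 G1=0(const) G2=G0&G2=1&0=0 G3=G1=0 G4=G1&G3=0&1=0 -> 00000
Step 3: G0=G1|G2=0|0=0 G1=0(const) G2=G0&G2=0&0=0 G3=G1=0 G4=G1&G3=0&0=0 -> 00000

00000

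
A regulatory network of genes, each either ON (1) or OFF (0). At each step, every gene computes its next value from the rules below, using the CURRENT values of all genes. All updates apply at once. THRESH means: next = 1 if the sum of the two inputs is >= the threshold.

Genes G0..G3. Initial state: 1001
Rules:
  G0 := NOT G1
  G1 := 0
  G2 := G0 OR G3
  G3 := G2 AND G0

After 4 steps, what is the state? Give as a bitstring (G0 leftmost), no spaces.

Step 1: G0=NOT G1=NOT 0=1 G1=0(const) G2=G0|G3=1|1=1 G3=G2&G0=0&1=0 -> 1010
Step 2: G0=NOT G1=NOT 0=1 G1=0(const) G2=G0|G3=1|0=1 G3=G2&G0=1&1=1 -> 1011
Step 3: G0=NOT G1=NOT 0=1 G1=0(const) G2=G0|G3=1|1=1 G3=G2&G0=1&1=1 -> 1011
Step 4: G0=NOT G1=NOT 0=1 G1=0(const) G2=G0|G3=1|1=1 G3=G2&G0=1&1=1 -> 1011

1011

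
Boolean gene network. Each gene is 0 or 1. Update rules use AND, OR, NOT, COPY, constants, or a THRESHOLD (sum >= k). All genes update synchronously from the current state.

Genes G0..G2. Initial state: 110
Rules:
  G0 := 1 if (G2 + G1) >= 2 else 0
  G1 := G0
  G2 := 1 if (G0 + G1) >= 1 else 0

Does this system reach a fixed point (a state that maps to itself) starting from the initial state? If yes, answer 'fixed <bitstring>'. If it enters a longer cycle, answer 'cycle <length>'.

Answer: cycle 2

Derivation:
Step 0: 110
Step 1: G0=(0+1>=2)=0 G1=G0=1 G2=(1+1>=1)=1 -> 011
Step 2: G0=(1+1>=2)=1 G1=G0=0 G2=(0+1>=1)=1 -> 101
Step 3: G0=(1+0>=2)=0 G1=G0=1 G2=(1+0>=1)=1 -> 011
Cycle of length 2 starting at step 1 -> no fixed point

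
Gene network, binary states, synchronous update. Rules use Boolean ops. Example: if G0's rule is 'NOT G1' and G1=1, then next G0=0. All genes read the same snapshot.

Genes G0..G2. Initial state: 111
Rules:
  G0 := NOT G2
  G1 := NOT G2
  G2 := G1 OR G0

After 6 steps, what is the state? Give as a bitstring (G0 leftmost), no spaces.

Step 1: G0=NOT G2=NOT 1=0 G1=NOT G2=NOT 1=0 G2=G1|G0=1|1=1 -> 001
Step 2: G0=NOT G2=NOT 1=0 G1=NOT G2=NOT 1=0 G2=G1|G0=0|0=0 -> 000
Step 3: G0=NOT G2=NOT 0=1 G1=NOT G2=NOT 0=1 G2=G1|G0=0|0=0 -> 110
Step 4: G0=NOT G2=NOT 0=1 G1=NOT G2=NOT 0=1 G2=G1|G0=1|1=1 -> 111
Step 5: G0=NOT G2=NOT 1=0 G1=NOT G2=NOT 1=0 G2=G1|G0=1|1=1 -> 001
Step 6: G0=NOT G2=NOT 1=0 G1=NOT G2=NOT 1=0 G2=G1|G0=0|0=0 -> 000

000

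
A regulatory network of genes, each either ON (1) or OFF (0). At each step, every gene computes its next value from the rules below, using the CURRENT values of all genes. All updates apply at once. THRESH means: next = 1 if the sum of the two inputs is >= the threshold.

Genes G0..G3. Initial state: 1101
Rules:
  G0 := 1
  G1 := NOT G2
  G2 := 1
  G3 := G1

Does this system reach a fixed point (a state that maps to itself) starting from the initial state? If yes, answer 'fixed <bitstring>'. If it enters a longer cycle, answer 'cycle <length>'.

Step 0: 1101
Step 1: G0=1(const) G1=NOT G2=NOT 0=1 G2=1(const) G3=G1=1 -> 1111
Step 2: G0=1(const) G1=NOT G2=NOT 1=0 G2=1(const) G3=G1=1 -> 1011
Step 3: G0=1(const) G1=NOT G2=NOT 1=0 G2=1(const) G3=G1=0 -> 1010
Step 4: G0=1(const) G1=NOT G2=NOT 1=0 G2=1(const) G3=G1=0 -> 1010
Fixed point reached at step 3: 1010

Answer: fixed 1010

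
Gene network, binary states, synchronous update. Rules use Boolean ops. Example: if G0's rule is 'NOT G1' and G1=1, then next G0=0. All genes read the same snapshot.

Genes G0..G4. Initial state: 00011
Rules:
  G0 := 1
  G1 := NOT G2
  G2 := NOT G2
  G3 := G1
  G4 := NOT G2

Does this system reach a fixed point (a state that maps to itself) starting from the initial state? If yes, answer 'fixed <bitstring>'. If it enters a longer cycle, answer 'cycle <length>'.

Answer: cycle 2

Derivation:
Step 0: 00011
Step 1: G0=1(const) G1=NOT G2=NOT 0=1 G2=NOT G2=NOT 0=1 G3=G1=0 G4=NOT G2=NOT 0=1 -> 11101
Step 2: G0=1(const) G1=NOT G2=NOT 1=0 G2=NOT G2=NOT 1=0 G3=G1=1 G4=NOT G2=NOT 1=0 -> 10010
Step 3: G0=1(const) G1=NOT G2=NOT 0=1 G2=NOT G2=NOT 0=1 G3=G1=0 G4=NOT G2=NOT 0=1 -> 11101
Cycle of length 2 starting at step 1 -> no fixed point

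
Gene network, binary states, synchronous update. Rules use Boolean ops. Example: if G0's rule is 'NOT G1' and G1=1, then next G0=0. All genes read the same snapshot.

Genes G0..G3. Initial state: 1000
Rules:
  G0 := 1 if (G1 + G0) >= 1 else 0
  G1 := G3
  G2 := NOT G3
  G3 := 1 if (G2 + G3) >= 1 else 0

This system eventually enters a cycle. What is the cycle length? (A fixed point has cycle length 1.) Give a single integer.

Answer: 1

Derivation:
Step 0: 1000
Step 1: G0=(0+1>=1)=1 G1=G3=0 G2=NOT G3=NOT 0=1 G3=(0+0>=1)=0 -> 1010
Step 2: G0=(0+1>=1)=1 G1=G3=0 G2=NOT G3=NOT 0=1 G3=(1+0>=1)=1 -> 1011
Step 3: G0=(0+1>=1)=1 G1=G3=1 G2=NOT G3=NOT 1=0 G3=(1+1>=1)=1 -> 1101
Step 4: G0=(1+1>=1)=1 G1=G3=1 G2=NOT G3=NOT 1=0 G3=(0+1>=1)=1 -> 1101
State from step 4 equals state from step 3 -> cycle length 1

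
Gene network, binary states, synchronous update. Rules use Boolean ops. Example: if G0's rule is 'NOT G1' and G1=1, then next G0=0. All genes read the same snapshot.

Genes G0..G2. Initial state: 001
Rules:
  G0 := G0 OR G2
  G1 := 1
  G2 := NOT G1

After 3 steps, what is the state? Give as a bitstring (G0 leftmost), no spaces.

Step 1: G0=G0|G2=0|1=1 G1=1(const) G2=NOT G1=NOT 0=1 -> 111
Step 2: G0=G0|G2=1|1=1 G1=1(const) G2=NOT G1=NOT 1=0 -> 110
Step 3: G0=G0|G2=1|0=1 G1=1(const) G2=NOT G1=NOT 1=0 -> 110

110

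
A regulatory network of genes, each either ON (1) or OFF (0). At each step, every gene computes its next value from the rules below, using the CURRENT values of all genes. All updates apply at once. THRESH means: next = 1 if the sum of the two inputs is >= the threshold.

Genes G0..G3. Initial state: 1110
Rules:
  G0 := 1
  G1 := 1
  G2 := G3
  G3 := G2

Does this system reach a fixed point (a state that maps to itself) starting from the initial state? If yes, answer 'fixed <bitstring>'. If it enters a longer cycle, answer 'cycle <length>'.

Answer: cycle 2

Derivation:
Step 0: 1110
Step 1: G0=1(const) G1=1(const) G2=G3=0 G3=G2=1 -> 1101
Step 2: G0=1(const) G1=1(const) G2=G3=1 G3=G2=0 -> 1110
Cycle of length 2 starting at step 0 -> no fixed point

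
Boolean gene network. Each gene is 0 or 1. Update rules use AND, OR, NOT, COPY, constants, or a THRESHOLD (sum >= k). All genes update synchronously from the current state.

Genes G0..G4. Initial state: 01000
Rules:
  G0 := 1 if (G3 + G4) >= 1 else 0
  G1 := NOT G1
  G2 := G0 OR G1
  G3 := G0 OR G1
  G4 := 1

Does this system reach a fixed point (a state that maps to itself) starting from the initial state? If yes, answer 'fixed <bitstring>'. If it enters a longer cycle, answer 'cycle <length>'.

Step 0: 01000
Step 1: G0=(0+0>=1)=0 G1=NOT G1=NOT 1=0 G2=G0|G1=0|1=1 G3=G0|G1=0|1=1 G4=1(const) -> 00111
Step 2: G0=(1+1>=1)=1 G1=NOT G1=NOT 0=1 G2=G0|G1=0|0=0 G3=G0|G1=0|0=0 G4=1(const) -> 11001
Step 3: G0=(0+1>=1)=1 G1=NOT G1=NOT 1=0 G2=G0|G1=1|1=1 G3=G0|G1=1|1=1 G4=1(const) -> 10111
Step 4: G0=(1+1>=1)=1 G1=NOT G1=NOT 0=1 G2=G0|G1=1|0=1 G3=G0|G1=1|0=1 G4=1(const) -> 11111
Step 5: G0=(1+1>=1)=1 G1=NOT G1=NOT 1=0 G2=G0|G1=1|1=1 G3=G0|G1=1|1=1 G4=1(const) -> 10111
Cycle of length 2 starting at step 3 -> no fixed point

Answer: cycle 2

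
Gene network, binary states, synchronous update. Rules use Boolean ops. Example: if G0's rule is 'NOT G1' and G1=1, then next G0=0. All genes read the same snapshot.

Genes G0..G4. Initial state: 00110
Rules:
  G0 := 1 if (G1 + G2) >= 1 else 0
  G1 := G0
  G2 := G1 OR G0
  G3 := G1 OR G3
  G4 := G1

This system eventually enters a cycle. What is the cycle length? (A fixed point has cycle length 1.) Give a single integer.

Step 0: 00110
Step 1: G0=(0+1>=1)=1 G1=G0=0 G2=G1|G0=0|0=0 G3=G1|G3=0|1=1 G4=G1=0 -> 10010
Step 2: G0=(0+0>=1)=0 G1=G0=1 G2=G1|G0=0|1=1 G3=G1|G3=0|1=1 G4=G1=0 -> 01110
Step 3: G0=(1+1>=1)=1 G1=G0=0 G2=G1|G0=1|0=1 G3=G1|G3=1|1=1 G4=G1=1 -> 10111
Step 4: G0=(0+1>=1)=1 G1=G0=1 G2=G1|G0=0|1=1 G3=G1|G3=0|1=1 G4=G1=0 -> 11110
Step 5: G0=(1+1>=1)=1 G1=G0=1 G2=G1|G0=1|1=1 G3=G1|G3=1|1=1 G4=G1=1 -> 11111
Step 6: G0=(1+1>=1)=1 G1=G0=1 G2=G1|G0=1|1=1 G3=G1|G3=1|1=1 G4=G1=1 -> 11111
State from step 6 equals state from step 5 -> cycle length 1

Answer: 1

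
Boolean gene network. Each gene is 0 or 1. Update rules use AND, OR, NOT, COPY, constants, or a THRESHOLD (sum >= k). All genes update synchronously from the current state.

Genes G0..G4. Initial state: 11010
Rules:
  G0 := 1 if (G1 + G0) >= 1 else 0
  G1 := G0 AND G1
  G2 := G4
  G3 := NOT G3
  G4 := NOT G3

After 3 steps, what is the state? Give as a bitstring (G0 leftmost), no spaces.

Step 1: G0=(1+1>=1)=1 G1=G0&G1=1&1=1 G2=G4=0 G3=NOT G3=NOT 1=0 G4=NOT G3=NOT 1=0 -> 11000
Step 2: G0=(1+1>=1)=1 G1=G0&G1=1&1=1 G2=G4=0 G3=NOT G3=NOT 0=1 G4=NOT G3=NOT 0=1 -> 11011
Step 3: G0=(1+1>=1)=1 G1=G0&G1=1&1=1 G2=G4=1 G3=NOT G3=NOT 1=0 G4=NOT G3=NOT 1=0 -> 11100

11100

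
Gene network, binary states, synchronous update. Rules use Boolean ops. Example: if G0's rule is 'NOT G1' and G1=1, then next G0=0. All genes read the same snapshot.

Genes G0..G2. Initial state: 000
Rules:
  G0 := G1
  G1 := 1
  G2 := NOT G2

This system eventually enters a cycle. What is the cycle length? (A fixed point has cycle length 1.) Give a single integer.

Answer: 2

Derivation:
Step 0: 000
Step 1: G0=G1=0 G1=1(const) G2=NOT G2=NOT 0=1 -> 011
Step 2: G0=G1=1 G1=1(const) G2=NOT G2=NOT 1=0 -> 110
Step 3: G0=G1=1 G1=1(const) G2=NOT G2=NOT 0=1 -> 111
Step 4: G0=G1=1 G1=1(const) G2=NOT G2=NOT 1=0 -> 110
State from step 4 equals state from step 2 -> cycle length 2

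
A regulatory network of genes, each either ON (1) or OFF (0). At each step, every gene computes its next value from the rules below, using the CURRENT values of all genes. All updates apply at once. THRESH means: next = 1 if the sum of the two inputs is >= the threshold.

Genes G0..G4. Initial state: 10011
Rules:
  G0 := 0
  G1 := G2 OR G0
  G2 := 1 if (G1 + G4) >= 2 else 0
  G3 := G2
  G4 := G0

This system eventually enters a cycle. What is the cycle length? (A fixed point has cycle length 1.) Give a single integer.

Answer: 1

Derivation:
Step 0: 10011
Step 1: G0=0(const) G1=G2|G0=0|1=1 G2=(0+1>=2)=0 G3=G2=0 G4=G0=1 -> 01001
Step 2: G0=0(const) G1=G2|G0=0|0=0 G2=(1+1>=2)=1 G3=G2=0 G4=G0=0 -> 00100
Step 3: G0=0(const) G1=G2|G0=1|0=1 G2=(0+0>=2)=0 G3=G2=1 G4=G0=0 -> 01010
Step 4: G0=0(const) G1=G2|G0=0|0=0 G2=(1+0>=2)=0 G3=G2=0 G4=G0=0 -> 00000
Step 5: G0=0(const) G1=G2|G0=0|0=0 G2=(0+0>=2)=0 G3=G2=0 G4=G0=0 -> 00000
State from step 5 equals state from step 4 -> cycle length 1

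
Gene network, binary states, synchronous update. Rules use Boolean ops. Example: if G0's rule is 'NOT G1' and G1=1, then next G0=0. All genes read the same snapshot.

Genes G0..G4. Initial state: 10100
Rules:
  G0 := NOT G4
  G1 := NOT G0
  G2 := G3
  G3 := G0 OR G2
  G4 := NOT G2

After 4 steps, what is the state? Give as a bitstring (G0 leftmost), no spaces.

Step 1: G0=NOT G4=NOT 0=1 G1=NOT G0=NOT 1=0 G2=G3=0 G3=G0|G2=1|1=1 G4=NOT G2=NOT 1=0 -> 10010
Step 2: G0=NOT G4=NOT 0=1 G1=NOT G0=NOT 1=0 G2=G3=1 G3=G0|G2=1|0=1 G4=NOT G2=NOT 0=1 -> 10111
Step 3: G0=NOT G4=NOT 1=0 G1=NOT G0=NOT 1=0 G2=G3=1 G3=G0|G2=1|1=1 G4=NOT G2=NOT 1=0 -> 00110
Step 4: G0=NOT G4=NOT 0=1 G1=NOT G0=NOT 0=1 G2=G3=1 G3=G0|G2=0|1=1 G4=NOT G2=NOT 1=0 -> 11110

11110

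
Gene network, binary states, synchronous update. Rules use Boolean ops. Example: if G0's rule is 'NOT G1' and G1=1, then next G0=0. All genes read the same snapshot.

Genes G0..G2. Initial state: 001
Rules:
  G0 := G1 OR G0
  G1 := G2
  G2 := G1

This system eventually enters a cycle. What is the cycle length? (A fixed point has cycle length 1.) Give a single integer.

Answer: 2

Derivation:
Step 0: 001
Step 1: G0=G1|G0=0|0=0 G1=G2=1 G2=G1=0 -> 010
Step 2: G0=G1|G0=1|0=1 G1=G2=0 G2=G1=1 -> 101
Step 3: G0=G1|G0=0|1=1 G1=G2=1 G2=G1=0 -> 110
Step 4: G0=G1|G0=1|1=1 G1=G2=0 G2=G1=1 -> 101
State from step 4 equals state from step 2 -> cycle length 2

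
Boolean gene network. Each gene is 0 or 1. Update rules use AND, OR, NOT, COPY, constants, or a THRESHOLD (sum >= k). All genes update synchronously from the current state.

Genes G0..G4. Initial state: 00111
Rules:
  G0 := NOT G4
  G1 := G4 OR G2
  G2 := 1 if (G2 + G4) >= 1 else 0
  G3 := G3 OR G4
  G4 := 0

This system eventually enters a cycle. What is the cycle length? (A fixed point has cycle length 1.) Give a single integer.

Step 0: 00111
Step 1: G0=NOT G4=NOT 1=0 G1=G4|G2=1|1=1 G2=(1+1>=1)=1 G3=G3|G4=1|1=1 G4=0(const) -> 01110
Step 2: G0=NOT G4=NOT 0=1 G1=G4|G2=0|1=1 G2=(1+0>=1)=1 G3=G3|G4=1|0=1 G4=0(const) -> 11110
Step 3: G0=NOT G4=NOT 0=1 G1=G4|G2=0|1=1 G2=(1+0>=1)=1 G3=G3|G4=1|0=1 G4=0(const) -> 11110
State from step 3 equals state from step 2 -> cycle length 1

Answer: 1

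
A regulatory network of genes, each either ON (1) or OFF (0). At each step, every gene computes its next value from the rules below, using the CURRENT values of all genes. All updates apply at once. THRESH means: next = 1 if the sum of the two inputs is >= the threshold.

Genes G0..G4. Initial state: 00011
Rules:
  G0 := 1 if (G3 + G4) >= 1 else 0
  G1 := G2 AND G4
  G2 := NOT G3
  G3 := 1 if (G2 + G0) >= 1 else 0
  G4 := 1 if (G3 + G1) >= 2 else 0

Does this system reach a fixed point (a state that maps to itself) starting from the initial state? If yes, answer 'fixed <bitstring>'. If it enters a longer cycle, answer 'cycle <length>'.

Answer: fixed 10010

Derivation:
Step 0: 00011
Step 1: G0=(1+1>=1)=1 G1=G2&G4=0&1=0 G2=NOT G3=NOT 1=0 G3=(0+0>=1)=0 G4=(1+0>=2)=0 -> 10000
Step 2: G0=(0+0>=1)=0 G1=G2&G4=0&0=0 G2=NOT G3=NOT 0=1 G3=(0+1>=1)=1 G4=(0+0>=2)=0 -> 00110
Step 3: G0=(1+0>=1)=1 G1=G2&G4=1&0=0 G2=NOT G3=NOT 1=0 G3=(1+0>=1)=1 G4=(1+0>=2)=0 -> 10010
Step 4: G0=(1+0>=1)=1 G1=G2&G4=0&0=0 G2=NOT G3=NOT 1=0 G3=(0+1>=1)=1 G4=(1+0>=2)=0 -> 10010
Fixed point reached at step 3: 10010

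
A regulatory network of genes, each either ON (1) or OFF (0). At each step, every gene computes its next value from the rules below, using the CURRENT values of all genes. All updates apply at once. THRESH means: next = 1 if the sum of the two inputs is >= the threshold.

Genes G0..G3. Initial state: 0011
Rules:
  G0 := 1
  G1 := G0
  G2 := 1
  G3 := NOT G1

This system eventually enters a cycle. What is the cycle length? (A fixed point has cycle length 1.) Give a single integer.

Answer: 1

Derivation:
Step 0: 0011
Step 1: G0=1(const) G1=G0=0 G2=1(const) G3=NOT G1=NOT 0=1 -> 1011
Step 2: G0=1(const) G1=G0=1 G2=1(const) G3=NOT G1=NOT 0=1 -> 1111
Step 3: G0=1(const) G1=G0=1 G2=1(const) G3=NOT G1=NOT 1=0 -> 1110
Step 4: G0=1(const) G1=G0=1 G2=1(const) G3=NOT G1=NOT 1=0 -> 1110
State from step 4 equals state from step 3 -> cycle length 1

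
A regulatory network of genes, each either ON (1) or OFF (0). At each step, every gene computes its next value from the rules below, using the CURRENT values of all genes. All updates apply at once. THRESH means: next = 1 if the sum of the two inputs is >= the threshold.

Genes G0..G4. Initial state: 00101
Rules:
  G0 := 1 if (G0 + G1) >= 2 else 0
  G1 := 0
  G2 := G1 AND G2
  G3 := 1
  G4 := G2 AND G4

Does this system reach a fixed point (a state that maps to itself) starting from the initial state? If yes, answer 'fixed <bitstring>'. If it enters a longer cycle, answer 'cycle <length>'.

Answer: fixed 00010

Derivation:
Step 0: 00101
Step 1: G0=(0+0>=2)=0 G1=0(const) G2=G1&G2=0&1=0 G3=1(const) G4=G2&G4=1&1=1 -> 00011
Step 2: G0=(0+0>=2)=0 G1=0(const) G2=G1&G2=0&0=0 G3=1(const) G4=G2&G4=0&1=0 -> 00010
Step 3: G0=(0+0>=2)=0 G1=0(const) G2=G1&G2=0&0=0 G3=1(const) G4=G2&G4=0&0=0 -> 00010
Fixed point reached at step 2: 00010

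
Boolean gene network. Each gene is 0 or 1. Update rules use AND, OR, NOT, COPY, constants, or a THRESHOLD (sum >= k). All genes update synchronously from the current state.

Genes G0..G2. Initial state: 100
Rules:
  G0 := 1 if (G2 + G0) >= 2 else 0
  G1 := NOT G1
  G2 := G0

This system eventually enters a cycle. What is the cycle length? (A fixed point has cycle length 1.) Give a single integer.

Step 0: 100
Step 1: G0=(0+1>=2)=0 G1=NOT G1=NOT 0=1 G2=G0=1 -> 011
Step 2: G0=(1+0>=2)=0 G1=NOT G1=NOT 1=0 G2=G0=0 -> 000
Step 3: G0=(0+0>=2)=0 G1=NOT G1=NOT 0=1 G2=G0=0 -> 010
Step 4: G0=(0+0>=2)=0 G1=NOT G1=NOT 1=0 G2=G0=0 -> 000
State from step 4 equals state from step 2 -> cycle length 2

Answer: 2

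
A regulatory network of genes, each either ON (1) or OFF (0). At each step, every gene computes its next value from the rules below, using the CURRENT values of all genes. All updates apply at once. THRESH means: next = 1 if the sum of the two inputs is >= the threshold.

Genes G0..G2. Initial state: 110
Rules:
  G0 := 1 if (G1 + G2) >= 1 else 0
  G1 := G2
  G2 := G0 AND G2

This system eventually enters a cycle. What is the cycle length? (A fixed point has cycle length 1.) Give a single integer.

Answer: 1

Derivation:
Step 0: 110
Step 1: G0=(1+0>=1)=1 G1=G2=0 G2=G0&G2=1&0=0 -> 100
Step 2: G0=(0+0>=1)=0 G1=G2=0 G2=G0&G2=1&0=0 -> 000
Step 3: G0=(0+0>=1)=0 G1=G2=0 G2=G0&G2=0&0=0 -> 000
State from step 3 equals state from step 2 -> cycle length 1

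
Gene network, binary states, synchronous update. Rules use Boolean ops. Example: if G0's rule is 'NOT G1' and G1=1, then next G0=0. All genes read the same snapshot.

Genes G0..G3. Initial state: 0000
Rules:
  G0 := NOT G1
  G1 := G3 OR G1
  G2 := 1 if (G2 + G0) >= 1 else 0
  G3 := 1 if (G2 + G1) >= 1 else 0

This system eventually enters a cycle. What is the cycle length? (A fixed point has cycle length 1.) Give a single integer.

Answer: 1

Derivation:
Step 0: 0000
Step 1: G0=NOT G1=NOT 0=1 G1=G3|G1=0|0=0 G2=(0+0>=1)=0 G3=(0+0>=1)=0 -> 1000
Step 2: G0=NOT G1=NOT 0=1 G1=G3|G1=0|0=0 G2=(0+1>=1)=1 G3=(0+0>=1)=0 -> 1010
Step 3: G0=NOT G1=NOT 0=1 G1=G3|G1=0|0=0 G2=(1+1>=1)=1 G3=(1+0>=1)=1 -> 1011
Step 4: G0=NOT G1=NOT 0=1 G1=G3|G1=1|0=1 G2=(1+1>=1)=1 G3=(1+0>=1)=1 -> 1111
Step 5: G0=NOT G1=NOT 1=0 G1=G3|G1=1|1=1 G2=(1+1>=1)=1 G3=(1+1>=1)=1 -> 0111
Step 6: G0=NOT G1=NOT 1=0 G1=G3|G1=1|1=1 G2=(1+0>=1)=1 G3=(1+1>=1)=1 -> 0111
State from step 6 equals state from step 5 -> cycle length 1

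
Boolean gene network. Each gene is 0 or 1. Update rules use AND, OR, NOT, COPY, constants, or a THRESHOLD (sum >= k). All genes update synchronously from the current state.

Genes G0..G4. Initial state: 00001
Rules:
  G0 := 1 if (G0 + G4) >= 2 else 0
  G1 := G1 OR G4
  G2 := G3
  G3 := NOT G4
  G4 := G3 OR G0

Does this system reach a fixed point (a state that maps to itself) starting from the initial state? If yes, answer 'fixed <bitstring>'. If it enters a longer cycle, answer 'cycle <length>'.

Answer: cycle 4

Derivation:
Step 0: 00001
Step 1: G0=(0+1>=2)=0 G1=G1|G4=0|1=1 G2=G3=0 G3=NOT G4=NOT 1=0 G4=G3|G0=0|0=0 -> 01000
Step 2: G0=(0+0>=2)=0 G1=G1|G4=1|0=1 G2=G3=0 G3=NOT G4=NOT 0=1 G4=G3|G0=0|0=0 -> 01010
Step 3: G0=(0+0>=2)=0 G1=G1|G4=1|0=1 G2=G3=1 G3=NOT G4=NOT 0=1 G4=G3|G0=1|0=1 -> 01111
Step 4: G0=(0+1>=2)=0 G1=G1|G4=1|1=1 G2=G3=1 G3=NOT G4=NOT 1=0 G4=G3|G0=1|0=1 -> 01101
Step 5: G0=(0+1>=2)=0 G1=G1|G4=1|1=1 G2=G3=0 G3=NOT G4=NOT 1=0 G4=G3|G0=0|0=0 -> 01000
Cycle of length 4 starting at step 1 -> no fixed point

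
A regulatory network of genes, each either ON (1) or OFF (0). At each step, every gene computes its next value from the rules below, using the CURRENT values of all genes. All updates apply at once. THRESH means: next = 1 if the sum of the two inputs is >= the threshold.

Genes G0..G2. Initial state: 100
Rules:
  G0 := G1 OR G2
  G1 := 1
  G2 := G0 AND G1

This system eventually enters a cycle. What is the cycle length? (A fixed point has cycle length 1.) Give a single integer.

Answer: 1

Derivation:
Step 0: 100
Step 1: G0=G1|G2=0|0=0 G1=1(const) G2=G0&G1=1&0=0 -> 010
Step 2: G0=G1|G2=1|0=1 G1=1(const) G2=G0&G1=0&1=0 -> 110
Step 3: G0=G1|G2=1|0=1 G1=1(const) G2=G0&G1=1&1=1 -> 111
Step 4: G0=G1|G2=1|1=1 G1=1(const) G2=G0&G1=1&1=1 -> 111
State from step 4 equals state from step 3 -> cycle length 1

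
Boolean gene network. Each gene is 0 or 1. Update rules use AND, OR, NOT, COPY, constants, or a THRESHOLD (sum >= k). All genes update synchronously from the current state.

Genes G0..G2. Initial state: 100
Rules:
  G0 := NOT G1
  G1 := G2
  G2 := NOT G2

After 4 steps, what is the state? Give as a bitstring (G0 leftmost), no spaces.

Step 1: G0=NOT G1=NOT 0=1 G1=G2=0 G2=NOT G2=NOT 0=1 -> 101
Step 2: G0=NOT G1=NOT 0=1 G1=G2=1 G2=NOT G2=NOT 1=0 -> 110
Step 3: G0=NOT G1=NOT 1=0 G1=G2=0 G2=NOT G2=NOT 0=1 -> 001
Step 4: G0=NOT G1=NOT 0=1 G1=G2=1 G2=NOT G2=NOT 1=0 -> 110

110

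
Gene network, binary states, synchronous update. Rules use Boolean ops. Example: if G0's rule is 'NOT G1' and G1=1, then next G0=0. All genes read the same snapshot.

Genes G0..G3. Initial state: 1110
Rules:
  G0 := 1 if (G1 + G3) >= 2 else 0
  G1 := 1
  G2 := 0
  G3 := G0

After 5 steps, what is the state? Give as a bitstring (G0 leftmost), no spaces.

Step 1: G0=(1+0>=2)=0 G1=1(const) G2=0(const) G3=G0=1 -> 0101
Step 2: G0=(1+1>=2)=1 G1=1(const) G2=0(const) G3=G0=0 -> 1100
Step 3: G0=(1+0>=2)=0 G1=1(const) G2=0(const) G3=G0=1 -> 0101
Step 4: G0=(1+1>=2)=1 G1=1(const) G2=0(const) G3=G0=0 -> 1100
Step 5: G0=(1+0>=2)=0 G1=1(const) G2=0(const) G3=G0=1 -> 0101

0101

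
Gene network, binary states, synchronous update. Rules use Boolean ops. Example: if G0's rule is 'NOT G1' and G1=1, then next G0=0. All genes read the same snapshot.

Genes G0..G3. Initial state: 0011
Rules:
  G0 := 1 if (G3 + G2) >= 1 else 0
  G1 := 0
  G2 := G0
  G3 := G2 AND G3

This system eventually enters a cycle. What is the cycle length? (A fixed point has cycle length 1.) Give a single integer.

Step 0: 0011
Step 1: G0=(1+1>=1)=1 G1=0(const) G2=G0=0 G3=G2&G3=1&1=1 -> 1001
Step 2: G0=(1+0>=1)=1 G1=0(const) G2=G0=1 G3=G2&G3=0&1=0 -> 1010
Step 3: G0=(0+1>=1)=1 G1=0(const) G2=G0=1 G3=G2&G3=1&0=0 -> 1010
State from step 3 equals state from step 2 -> cycle length 1

Answer: 1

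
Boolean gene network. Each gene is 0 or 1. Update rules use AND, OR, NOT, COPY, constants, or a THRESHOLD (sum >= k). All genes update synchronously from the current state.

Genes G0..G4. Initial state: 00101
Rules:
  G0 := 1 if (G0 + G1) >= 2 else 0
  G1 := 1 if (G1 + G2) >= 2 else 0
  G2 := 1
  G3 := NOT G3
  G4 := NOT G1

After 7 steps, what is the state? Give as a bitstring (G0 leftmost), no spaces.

Step 1: G0=(0+0>=2)=0 G1=(0+1>=2)=0 G2=1(const) G3=NOT G3=NOT 0=1 G4=NOT G1=NOT 0=1 -> 00111
Step 2: G0=(0+0>=2)=0 G1=(0+1>=2)=0 G2=1(const) G3=NOT G3=NOT 1=0 G4=NOT G1=NOT 0=1 -> 00101
Step 3: G0=(0+0>=2)=0 G1=(0+1>=2)=0 G2=1(const) G3=NOT G3=NOT 0=1 G4=NOT G1=NOT 0=1 -> 00111
Step 4: G0=(0+0>=2)=0 G1=(0+1>=2)=0 G2=1(const) G3=NOT G3=NOT 1=0 G4=NOT G1=NOT 0=1 -> 00101
Step 5: G0=(0+0>=2)=0 G1=(0+1>=2)=0 G2=1(const) G3=NOT G3=NOT 0=1 G4=NOT G1=NOT 0=1 -> 00111
Step 6: G0=(0+0>=2)=0 G1=(0+1>=2)=0 G2=1(const) G3=NOT G3=NOT 1=0 G4=NOT G1=NOT 0=1 -> 00101
Step 7: G0=(0+0>=2)=0 G1=(0+1>=2)=0 G2=1(const) G3=NOT G3=NOT 0=1 G4=NOT G1=NOT 0=1 -> 00111

00111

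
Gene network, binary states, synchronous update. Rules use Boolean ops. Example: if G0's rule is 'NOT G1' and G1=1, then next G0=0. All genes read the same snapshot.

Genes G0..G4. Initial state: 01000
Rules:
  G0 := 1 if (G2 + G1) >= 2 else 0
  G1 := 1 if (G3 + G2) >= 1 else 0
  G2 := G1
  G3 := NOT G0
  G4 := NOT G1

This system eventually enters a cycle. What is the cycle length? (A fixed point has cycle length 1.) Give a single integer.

Step 0: 01000
Step 1: G0=(0+1>=2)=0 G1=(0+0>=1)=0 G2=G1=1 G3=NOT G0=NOT 0=1 G4=NOT G1=NOT 1=0 -> 00110
Step 2: G0=(1+0>=2)=0 G1=(1+1>=1)=1 G2=G1=0 G3=NOT G0=NOT 0=1 G4=NOT G1=NOT 0=1 -> 01011
Step 3: G0=(0+1>=2)=0 G1=(1+0>=1)=1 G2=G1=1 G3=NOT G0=NOT 0=1 G4=NOT G1=NOT 1=0 -> 01110
Step 4: G0=(1+1>=2)=1 G1=(1+1>=1)=1 G2=G1=1 G3=NOT G0=NOT 0=1 G4=NOT G1=NOT 1=0 -> 11110
Step 5: G0=(1+1>=2)=1 G1=(1+1>=1)=1 G2=G1=1 G3=NOT G0=NOT 1=0 G4=NOT G1=NOT 1=0 -> 11100
Step 6: G0=(1+1>=2)=1 G1=(0+1>=1)=1 G2=G1=1 G3=NOT G0=NOT 1=0 G4=NOT G1=NOT 1=0 -> 11100
State from step 6 equals state from step 5 -> cycle length 1

Answer: 1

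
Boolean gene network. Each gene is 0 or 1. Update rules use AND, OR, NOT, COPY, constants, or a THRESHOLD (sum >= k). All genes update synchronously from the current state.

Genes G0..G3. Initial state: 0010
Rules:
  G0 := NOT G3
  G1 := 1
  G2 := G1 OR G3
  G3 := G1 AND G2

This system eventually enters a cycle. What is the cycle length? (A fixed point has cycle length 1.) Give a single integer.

Answer: 1

Derivation:
Step 0: 0010
Step 1: G0=NOT G3=NOT 0=1 G1=1(const) G2=G1|G3=0|0=0 G3=G1&G2=0&1=0 -> 1100
Step 2: G0=NOT G3=NOT 0=1 G1=1(const) G2=G1|G3=1|0=1 G3=G1&G2=1&0=0 -> 1110
Step 3: G0=NOT G3=NOT 0=1 G1=1(const) G2=G1|G3=1|0=1 G3=G1&G2=1&1=1 -> 1111
Step 4: G0=NOT G3=NOT 1=0 G1=1(const) G2=G1|G3=1|1=1 G3=G1&G2=1&1=1 -> 0111
Step 5: G0=NOT G3=NOT 1=0 G1=1(const) G2=G1|G3=1|1=1 G3=G1&G2=1&1=1 -> 0111
State from step 5 equals state from step 4 -> cycle length 1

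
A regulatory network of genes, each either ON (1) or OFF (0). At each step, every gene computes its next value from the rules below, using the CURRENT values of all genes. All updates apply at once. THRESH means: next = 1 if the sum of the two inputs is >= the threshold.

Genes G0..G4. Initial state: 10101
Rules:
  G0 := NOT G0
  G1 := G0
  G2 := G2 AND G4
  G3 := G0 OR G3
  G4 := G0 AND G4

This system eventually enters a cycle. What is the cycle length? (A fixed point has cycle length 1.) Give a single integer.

Answer: 2

Derivation:
Step 0: 10101
Step 1: G0=NOT G0=NOT 1=0 G1=G0=1 G2=G2&G4=1&1=1 G3=G0|G3=1|0=1 G4=G0&G4=1&1=1 -> 01111
Step 2: G0=NOT G0=NOT 0=1 G1=G0=0 G2=G2&G4=1&1=1 G3=G0|G3=0|1=1 G4=G0&G4=0&1=0 -> 10110
Step 3: G0=NOT G0=NOT 1=0 G1=G0=1 G2=G2&G4=1&0=0 G3=G0|G3=1|1=1 G4=G0&G4=1&0=0 -> 01010
Step 4: G0=NOT G0=NOT 0=1 G1=G0=0 G2=G2&G4=0&0=0 G3=G0|G3=0|1=1 G4=G0&G4=0&0=0 -> 10010
Step 5: G0=NOT G0=NOT 1=0 G1=G0=1 G2=G2&G4=0&0=0 G3=G0|G3=1|1=1 G4=G0&G4=1&0=0 -> 01010
State from step 5 equals state from step 3 -> cycle length 2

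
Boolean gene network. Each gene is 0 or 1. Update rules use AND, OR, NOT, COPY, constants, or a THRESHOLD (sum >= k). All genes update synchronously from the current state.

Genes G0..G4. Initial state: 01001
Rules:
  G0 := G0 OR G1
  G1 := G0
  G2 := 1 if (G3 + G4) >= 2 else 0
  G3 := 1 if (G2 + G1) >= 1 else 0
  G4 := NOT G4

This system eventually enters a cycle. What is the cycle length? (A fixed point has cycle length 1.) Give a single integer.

Step 0: 01001
Step 1: G0=G0|G1=0|1=1 G1=G0=0 G2=(0+1>=2)=0 G3=(0+1>=1)=1 G4=NOT G4=NOT 1=0 -> 10010
Step 2: G0=G0|G1=1|0=1 G1=G0=1 G2=(1+0>=2)=0 G3=(0+0>=1)=0 G4=NOT G4=NOT 0=1 -> 11001
Step 3: G0=G0|G1=1|1=1 G1=G0=1 G2=(0+1>=2)=0 G3=(0+1>=1)=1 G4=NOT G4=NOT 1=0 -> 11010
Step 4: G0=G0|G1=1|1=1 G1=G0=1 G2=(1+0>=2)=0 G3=(0+1>=1)=1 G4=NOT G4=NOT 0=1 -> 11011
Step 5: G0=G0|G1=1|1=1 G1=G0=1 G2=(1+1>=2)=1 G3=(0+1>=1)=1 G4=NOT G4=NOT 1=0 -> 11110
Step 6: G0=G0|G1=1|1=1 G1=G0=1 G2=(1+0>=2)=0 G3=(1+1>=1)=1 G4=NOT G4=NOT 0=1 -> 11011
State from step 6 equals state from step 4 -> cycle length 2

Answer: 2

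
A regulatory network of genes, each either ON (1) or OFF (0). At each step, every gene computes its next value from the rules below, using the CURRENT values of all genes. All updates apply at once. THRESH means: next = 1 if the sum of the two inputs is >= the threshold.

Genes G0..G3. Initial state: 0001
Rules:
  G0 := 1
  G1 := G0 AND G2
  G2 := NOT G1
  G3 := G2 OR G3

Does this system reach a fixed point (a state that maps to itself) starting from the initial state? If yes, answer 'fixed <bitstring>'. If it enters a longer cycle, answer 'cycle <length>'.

Step 0: 0001
Step 1: G0=1(const) G1=G0&G2=0&0=0 G2=NOT G1=NOT 0=1 G3=G2|G3=0|1=1 -> 1011
Step 2: G0=1(const) G1=G0&G2=1&1=1 G2=NOT G1=NOT 0=1 G3=G2|G3=1|1=1 -> 1111
Step 3: G0=1(const) G1=G0&G2=1&1=1 G2=NOT G1=NOT 1=0 G3=G2|G3=1|1=1 -> 1101
Step 4: G0=1(const) G1=G0&G2=1&0=0 G2=NOT G1=NOT 1=0 G3=G2|G3=0|1=1 -> 1001
Step 5: G0=1(const) G1=G0&G2=1&0=0 G2=NOT G1=NOT 0=1 G3=G2|G3=0|1=1 -> 1011
Cycle of length 4 starting at step 1 -> no fixed point

Answer: cycle 4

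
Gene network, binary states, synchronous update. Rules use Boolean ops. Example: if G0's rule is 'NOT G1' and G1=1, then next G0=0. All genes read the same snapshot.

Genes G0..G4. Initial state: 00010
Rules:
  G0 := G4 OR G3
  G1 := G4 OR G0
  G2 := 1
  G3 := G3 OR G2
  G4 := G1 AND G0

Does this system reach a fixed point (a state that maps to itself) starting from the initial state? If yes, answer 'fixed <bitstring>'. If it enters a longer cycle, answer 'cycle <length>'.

Step 0: 00010
Step 1: G0=G4|G3=0|1=1 G1=G4|G0=0|0=0 G2=1(const) G3=G3|G2=1|0=1 G4=G1&G0=0&0=0 -> 10110
Step 2: G0=G4|G3=0|1=1 G1=G4|G0=0|1=1 G2=1(const) G3=G3|G2=1|1=1 G4=G1&G0=0&1=0 -> 11110
Step 3: G0=G4|G3=0|1=1 G1=G4|G0=0|1=1 G2=1(const) G3=G3|G2=1|1=1 G4=G1&G0=1&1=1 -> 11111
Step 4: G0=G4|G3=1|1=1 G1=G4|G0=1|1=1 G2=1(const) G3=G3|G2=1|1=1 G4=G1&G0=1&1=1 -> 11111
Fixed point reached at step 3: 11111

Answer: fixed 11111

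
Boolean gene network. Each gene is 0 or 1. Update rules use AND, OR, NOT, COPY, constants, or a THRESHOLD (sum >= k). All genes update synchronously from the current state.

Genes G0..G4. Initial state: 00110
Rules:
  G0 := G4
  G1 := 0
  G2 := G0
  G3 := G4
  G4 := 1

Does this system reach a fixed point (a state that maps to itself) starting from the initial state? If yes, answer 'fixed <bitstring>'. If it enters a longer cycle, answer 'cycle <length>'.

Step 0: 00110
Step 1: G0=G4=0 G1=0(const) G2=G0=0 G3=G4=0 G4=1(const) -> 00001
Step 2: G0=G4=1 G1=0(const) G2=G0=0 G3=G4=1 G4=1(const) -> 10011
Step 3: G0=G4=1 G1=0(const) G2=G0=1 G3=G4=1 G4=1(const) -> 10111
Step 4: G0=G4=1 G1=0(const) G2=G0=1 G3=G4=1 G4=1(const) -> 10111
Fixed point reached at step 3: 10111

Answer: fixed 10111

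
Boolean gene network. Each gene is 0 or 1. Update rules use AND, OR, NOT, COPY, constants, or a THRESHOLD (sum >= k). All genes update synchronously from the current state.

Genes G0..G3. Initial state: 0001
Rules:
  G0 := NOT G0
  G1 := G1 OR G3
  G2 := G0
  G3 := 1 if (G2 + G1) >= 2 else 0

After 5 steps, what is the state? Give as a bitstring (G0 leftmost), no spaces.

Step 1: G0=NOT G0=NOT 0=1 G1=G1|G3=0|1=1 G2=G0=0 G3=(0+0>=2)=0 -> 1100
Step 2: G0=NOT G0=NOT 1=0 G1=G1|G3=1|0=1 G2=G0=1 G3=(0+1>=2)=0 -> 0110
Step 3: G0=NOT G0=NOT 0=1 G1=G1|G3=1|0=1 G2=G0=0 G3=(1+1>=2)=1 -> 1101
Step 4: G0=NOT G0=NOT 1=0 G1=G1|G3=1|1=1 G2=G0=1 G3=(0+1>=2)=0 -> 0110
Step 5: G0=NOT G0=NOT 0=1 G1=G1|G3=1|0=1 G2=G0=0 G3=(1+1>=2)=1 -> 1101

1101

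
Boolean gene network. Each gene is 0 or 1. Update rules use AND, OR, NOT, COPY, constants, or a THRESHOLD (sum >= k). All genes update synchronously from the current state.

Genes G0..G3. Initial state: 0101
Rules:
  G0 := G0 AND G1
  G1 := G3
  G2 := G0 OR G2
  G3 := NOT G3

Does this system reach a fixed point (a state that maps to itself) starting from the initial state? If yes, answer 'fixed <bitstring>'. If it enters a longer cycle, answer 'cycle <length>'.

Answer: cycle 2

Derivation:
Step 0: 0101
Step 1: G0=G0&G1=0&1=0 G1=G3=1 G2=G0|G2=0|0=0 G3=NOT G3=NOT 1=0 -> 0100
Step 2: G0=G0&G1=0&1=0 G1=G3=0 G2=G0|G2=0|0=0 G3=NOT G3=NOT 0=1 -> 0001
Step 3: G0=G0&G1=0&0=0 G1=G3=1 G2=G0|G2=0|0=0 G3=NOT G3=NOT 1=0 -> 0100
Cycle of length 2 starting at step 1 -> no fixed point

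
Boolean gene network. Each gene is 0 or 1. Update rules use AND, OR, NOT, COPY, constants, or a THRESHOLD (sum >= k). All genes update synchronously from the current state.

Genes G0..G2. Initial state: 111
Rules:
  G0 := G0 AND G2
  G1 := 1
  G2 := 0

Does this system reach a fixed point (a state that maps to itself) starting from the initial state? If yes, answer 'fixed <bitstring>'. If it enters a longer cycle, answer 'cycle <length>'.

Answer: fixed 010

Derivation:
Step 0: 111
Step 1: G0=G0&G2=1&1=1 G1=1(const) G2=0(const) -> 110
Step 2: G0=G0&G2=1&0=0 G1=1(const) G2=0(const) -> 010
Step 3: G0=G0&G2=0&0=0 G1=1(const) G2=0(const) -> 010
Fixed point reached at step 2: 010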